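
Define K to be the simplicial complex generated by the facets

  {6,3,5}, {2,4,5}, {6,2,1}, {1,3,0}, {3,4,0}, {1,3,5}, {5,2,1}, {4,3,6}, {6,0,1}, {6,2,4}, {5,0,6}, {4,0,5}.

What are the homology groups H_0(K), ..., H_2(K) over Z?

Fix the vertex order 0 < 1 < 2 < 3 < 4 < 5 < 6 and write every simplex with vertices in increasing order. Then dim K = 2 and the simplices of K are:

  0-simplices (7): [0], [1], [2], [3], [4], [5], [6]
  1-simplices (18): [0,1], [0,3], [0,4], [0,5], [0,6], [1,2], [1,3], [1,5], [1,6], [2,4], [2,5], [2,6], [3,4], [3,5], [3,6], [4,5], [4,6], [5,6]
  2-simplices (12): [0,1,3], [0,1,6], [0,3,4], [0,4,5], [0,5,6], [1,2,5], [1,2,6], [1,3,5], [2,4,5], [2,4,6], [3,4,6], [3,5,6]

so the chain groups are C_0 ≅ Z^7, C_1 ≅ Z^18, C_2 ≅ Z^12.

The boundary map ∂_1: C_1 → C_0 is given by ∂[p,q] = [q] − [p].
The resulting 7×18 matrix has rank 6, and its Smith normal form has invariant factors (1,1,1,1,1,1).

Boundary ∂_2: C_2 → C_1 acts by ∂[p,q,r] = [q,r] − [p,r] + [p,q]. For instance
  ∂[0,4,5] = [4,5] − [0,5] + [0,4],
  ∂[0,1,6] = [1,6] − [0,6] + [0,1].
As a 18×12 matrix over Z this has rank 12, with invariant factors (1,1,1,1,1,1,1,1,1,1,1,2).

Now H_k = ker ∂_k / im ∂_{k+1}, so:

  H_0: rank C_0 − rank ∂_1 = 7 − 6 = 1, and the invariant factors of ∂_1 are all 1, so H_0 ≅ Z.
  H_1: rank ker ∂_1 − rank ∂_2 = (18 − 6) − 12 = 0, and ∂_2 has invariant factor 2 > 1, so H_1 ≅ Z/2.
  H_2: rank ker ∂_2 − rank ∂_3 = (12 − 12) − 0 = 0, and there is no ∂_3, so H_2 ≅ 0.

H_0 ≅ Z,  H_1 ≅ Z/2,  H_2 = 0.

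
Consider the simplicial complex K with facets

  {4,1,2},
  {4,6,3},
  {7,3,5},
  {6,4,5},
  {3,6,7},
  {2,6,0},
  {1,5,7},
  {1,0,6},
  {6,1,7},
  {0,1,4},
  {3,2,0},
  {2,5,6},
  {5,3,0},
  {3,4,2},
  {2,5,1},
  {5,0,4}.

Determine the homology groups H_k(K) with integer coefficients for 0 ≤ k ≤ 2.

Order the vertices as 0 < 1 < 2 < 3 < 4 < 5 < 6 < 7. Listing each simplex with vertices in this order, K has dimension 2 with simplices:

  0-simplices (8): [0], [1], [2], [3], [4], [5], [6], [7]
  1-simplices (24): (24 of them)
  2-simplices (16): [0,1,4], [0,1,6], [0,2,3], [0,2,6], [0,3,5], [0,4,5], [1,2,4], [1,2,5], [1,5,7], [1,6,7], [2,3,4], [2,5,6], [3,4,6], [3,5,7], [3,6,7], [4,5,6]

so the chain groups are C_0 ≅ Z^8, C_1 ≅ Z^24, C_2 ≅ Z^16.

∂_1: C_1 → C_0 is given by ∂[p,q] = [q] − [p]. For instance
  ∂[1,2] = [2] − [1].
This gives a 8×24 integer matrix of rank 7; reducing to Smith normal form yields diagonal entries (1,1,1,1,1,1,1).

The boundary map ∂_2: C_2 → C_1 sends each 2-simplex [p,q,r] to [q,r] − [p,r] + [p,q]. For instance
  ∂[0,3,5] = [3,5] − [0,5] + [0,3],
  ∂[0,2,6] = [2,6] − [0,6] + [0,2].
This gives a 24×16 integer matrix of rank 15; reducing to Smith normal form yields diagonal entries (1,1,1,1,1,1,1,1,1,1,1,1,1,1,1).

Computing H_k = (kernel of ∂_k) / (image of ∂_{k+1}):

  H_0: rank C_0 − rank ∂_1 = 8 − 7 = 1, and the invariant factors of ∂_1 are all 1, so H_0 ≅ Z.
  H_1: rank ker ∂_1 − rank ∂_2 = (24 − 7) − 15 = 2, and the invariant factors of ∂_2 are all 1, so H_1 ≅ Z^2.
  H_2: rank ker ∂_2 − rank ∂_3 = (16 − 15) − 0 = 1, and there is no ∂_3, so H_2 ≅ Z.

As a check, the Euler characteristic is 8 − 24 + 16 = 0, which agrees with 1 − 2 + 1 = 0.

H_0 ≅ Z,  H_1 ≅ Z^2,  H_2 ≅ Z.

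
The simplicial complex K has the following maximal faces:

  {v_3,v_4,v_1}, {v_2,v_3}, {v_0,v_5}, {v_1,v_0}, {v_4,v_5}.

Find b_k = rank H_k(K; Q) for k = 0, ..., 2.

b_0 = 1, b_1 = 1, b_2 = 0.

K has 6 vertices, 7 edges, 1 triangle.
rank ∂_0 = 0, rank ∂_1 = 5 ⇒ b_0 = 6 − 0 − 5 = 1; all invariant factors of ∂_1 are 1 so no torsion. So H_0 = Z.
rank ∂_1 = 5, rank ∂_2 = 1 ⇒ b_1 = 7 − 5 − 1 = 1; all invariant factors of ∂_2 are 1 so no torsion. So H_1 = Z.
rank ∂_2 = 1, rank ∂_3 = 0 ⇒ b_2 = 1 − 1 − 0 = 0. So H_2 = 0.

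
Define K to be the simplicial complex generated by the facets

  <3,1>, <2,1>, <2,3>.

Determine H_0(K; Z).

We work with the vertex ordering 1 < 2 < 3. The simplices of K, each written with vertices in increasing order, are:

  0-simplices (3): [1], [2], [3]
  1-simplices (3): [1,2], [1,3], [2,3]

giving chain groups C_0 ≅ Z^3, C_1 ≅ Z^3.

Boundary ∂_1: C_1 → C_0 sends each edge [p,q] (with p < q) to q − p.
This gives a 3×3 integer matrix of rank 2; reducing to Smith normal form yields diagonal entries (1,1).

Reading off H_k = ker ∂_k / im ∂_{k+1}:

  H_0: rank C_0 − rank ∂_1 = 3 − 2 = 1, and the invariant factors of ∂_1 are all 1, so H_0 ≅ Z.

H_0 = Z.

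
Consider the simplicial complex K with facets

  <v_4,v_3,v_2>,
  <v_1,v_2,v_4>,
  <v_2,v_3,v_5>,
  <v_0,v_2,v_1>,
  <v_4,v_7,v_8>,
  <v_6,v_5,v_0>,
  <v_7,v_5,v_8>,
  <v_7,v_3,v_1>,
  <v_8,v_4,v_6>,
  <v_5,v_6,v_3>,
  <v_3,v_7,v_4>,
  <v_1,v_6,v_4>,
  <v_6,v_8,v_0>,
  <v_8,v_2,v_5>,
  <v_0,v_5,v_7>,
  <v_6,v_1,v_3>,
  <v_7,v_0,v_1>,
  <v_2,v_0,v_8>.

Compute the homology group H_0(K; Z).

H_0 ≅ Z.

Fix the vertex order v_0 < v_1 < v_2 < v_3 < v_4 < v_5 < v_6 < v_7 < v_8 and write every simplex with vertices in increasing order. Then dim K = 2 and the simplices of K are:

  0-simplices (9): [v_0], [v_1], [v_2], [v_3], [v_4], [v_5], [v_6], [v_7], [v_8]
  1-simplices (27): (27 of them)
  2-simplices (18): (18 of them)

giving chain groups C_0 ≅ Z^9, C_1 ≅ Z^27, C_2 ≅ Z^18.

Boundary ∂_1: C_1 → C_0 is given by ∂[p,q] = [q] − [p].
The 9×27 boundary matrix has rank 8 and Smith normal form diag(1,1,1,1,1,1,1,1).

Boundary ∂_2: C_2 → C_1 acts by ∂[p,q,r] = [q,r] − [p,r] + [p,q]. For instance
  ∂[v_2,v_3,v_5] = [v_3,v_5] − [v_2,v_5] + [v_2,v_3],
  ∂[v_4,v_7,v_8] = [v_7,v_8] − [v_4,v_8] + [v_4,v_7].
This gives a 27×18 integer matrix of rank 18; reducing to Smith normal form yields diagonal entries (1,1,1,1,1,1,1,1,1,1,1,1,1,1,1,1,1,2).

Now H_k = ker ∂_k / im ∂_{k+1}, so:

  H_0: rank C_0 − rank ∂_1 = 9 − 8 = 1, and the invariant factors of ∂_1 are all 1, so H_0 = Z.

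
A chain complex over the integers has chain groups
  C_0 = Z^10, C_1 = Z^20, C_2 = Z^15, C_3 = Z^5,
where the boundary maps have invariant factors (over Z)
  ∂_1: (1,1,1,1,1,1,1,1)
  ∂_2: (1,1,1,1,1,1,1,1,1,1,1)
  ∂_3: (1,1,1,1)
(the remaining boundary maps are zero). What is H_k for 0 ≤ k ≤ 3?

H_0: b_0 = 10 − 0 − 8 = 2; torsion from ∂_1 factors > 1: none. So H_0 = Z^2.
H_1: b_1 = 20 − 8 − 11 = 1; torsion from ∂_2 factors > 1: none. So H_1 = Z.
H_2: b_2 = 15 − 11 − 4 = 0; torsion from ∂_3 factors > 1: none. So H_2 = 0.
H_3: b_3 = 5 − 4 − 0 = 1; torsion from ∂_4 factors > 1: none. So H_3 = Z.

H_0 = Z^2,  H_1 = Z,  H_2 = 0,  H_3 = Z.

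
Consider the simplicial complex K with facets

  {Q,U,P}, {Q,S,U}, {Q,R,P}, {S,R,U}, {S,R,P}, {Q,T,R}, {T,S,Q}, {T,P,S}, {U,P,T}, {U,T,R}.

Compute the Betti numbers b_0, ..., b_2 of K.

Take the total order P < Q < R < S < T < U on the vertex set. Then K (dimension 2) consists of the simplices:

  0-simplices (6): P, Q, R, S, T, U
  1-simplices (15): PQ, PR, PS, PT, PU, QR, QS, QT, QU, RS, RT, RU, ST, SU, TU
  2-simplices (10): PQR, PQU, PRS, PST, PTU, QRT, QST, QSU, RSU, RTU

giving chain groups C_0 ≅ Z^6, C_1 ≅ Z^15, C_2 ≅ Z^10.

∂_1: C_1 → C_0 maps an edge to its endpoints' difference, ∂[p,q] = q − p.
This gives a 6×15 integer matrix of rank 5; reducing to Smith normal form yields diagonal entries (1,1,1,1,1).

The boundary map ∂_2: C_2 → C_1 acts by ∂[p,q,r] = [q,r] − [p,r] + [p,q]. For instance
  ∂PQU = QU − PU + PQ,
  ∂QSU = SU − QU + QS.
This gives a 15×10 integer matrix of rank 10; reducing to Smith normal form yields diagonal entries (1,1,1,1,1,1,1,1,1,2).

Computing H_k = (kernel of ∂_k) / (image of ∂_{k+1}):

  H_0: rank C_0 − rank ∂_1 = 6 − 5 = 1, and the invariant factors of ∂_1 are all 1, so H_0 ≅ Z.
  H_1: rank ker ∂_1 − rank ∂_2 = (15 − 5) − 10 = 0, and ∂_2 has invariant factor 2 > 1, so H_1 ≅ Z/2Z.
  H_2: rank ker ∂_2 − rank ∂_3 = (10 − 10) − 0 = 0, and there is no ∂_3, so H_2 ≅ 0.

As a check, the Euler characteristic is 6 − 15 + 10 = 1, which agrees with 1 − 0 + 0 = 1.
(K is a triangulation of the real projective plane RP^2.)

Hence the Betti numbers are b_0 = 1, b_1 = 0, b_2 = 0.

b_0 = 1, b_1 = 0, b_2 = 0.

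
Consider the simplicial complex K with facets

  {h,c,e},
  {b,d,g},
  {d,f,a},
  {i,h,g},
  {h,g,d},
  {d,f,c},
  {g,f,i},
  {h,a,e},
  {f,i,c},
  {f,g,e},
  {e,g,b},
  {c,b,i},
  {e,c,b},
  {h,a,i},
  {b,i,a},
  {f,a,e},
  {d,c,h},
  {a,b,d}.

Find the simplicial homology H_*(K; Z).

H_0 = Z,  H_1 = Z^2,  H_2 = Z.

Take the total order a < b < c < d < e < f < g < h < i on the vertex set. Then K (dimension 2) consists of the simplices:

  0-simplices (9): a, b, c, d, e, f, g, h, i
  1-simplices (27): ab, ad, ae, af, ah, ai, bc, bd, be, bg, bi, cd, ce, cf, ch, ci, df, dg, dh, ef, eg, eh, fg, fi, gh, gi, hi
  2-simplices (18): abd, abi, adf, aef, aeh, ahi, bce, bci, bdg, beg, cdf, cdh, ceh, cfi, dgh, efg, fgi, ghi

giving chain groups C_0 ≅ Z^9, C_1 ≅ Z^27, C_2 ≅ Z^18.

∂_1: C_1 → C_0 maps an edge to its endpoints' difference, ∂[p,q] = q − p. For instance
  ∂cd = d − c.
As a 9×27 matrix over Z this has rank 8, with invariant factors (1,1,1,1,1,1,1,1).

Boundary ∂_2: C_2 → C_1 maps a triangle to the signed sum of its edges. For instance
  ∂bce = ce − be + bc,
  ∂ceh = eh − ch + ce.
The 27×18 boundary matrix has rank 17 and Smith normal form diag(1,1,1,1,1,1,1,1,1,1,1,1,1,1,1,1,1).

Computing H_k = (kernel of ∂_k) / (image of ∂_{k+1}):

  H_0: rank C_0 − rank ∂_1 = 9 − 8 = 1, and the invariant factors of ∂_1 are all 1, so H_0 ≅ Z.
  H_1: rank ker ∂_1 − rank ∂_2 = (27 − 8) − 17 = 2, and the invariant factors of ∂_2 are all 1, so H_1 ≅ Z^2.
  H_2: rank ker ∂_2 − rank ∂_3 = (18 − 17) − 0 = 1, and there is no ∂_3, so H_2 ≅ Z.

As a check, the Euler characteristic is 9 − 27 + 18 = 0, which agrees with 1 − 2 + 1 = 0.
(K is a triangulation of the torus T^2.)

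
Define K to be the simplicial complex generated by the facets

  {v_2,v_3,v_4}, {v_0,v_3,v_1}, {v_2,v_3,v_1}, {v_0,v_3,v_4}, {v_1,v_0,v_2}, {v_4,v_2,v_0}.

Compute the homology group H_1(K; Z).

H_1 = 0.

Order the vertices as v_0 < v_1 < v_2 < v_3 < v_4. Listing each simplex with vertices in this order, K has dimension 2 with simplices:

  0-simplices (5): [v_0], [v_1], [v_2], [v_3], [v_4]
  1-simplices (9): [v_0,v_1], [v_0,v_2], [v_0,v_3], [v_0,v_4], [v_1,v_2], [v_1,v_3], [v_2,v_3], [v_2,v_4], [v_3,v_4]
  2-simplices (6): [v_0,v_1,v_2], [v_0,v_1,v_3], [v_0,v_2,v_4], [v_0,v_3,v_4], [v_1,v_2,v_3], [v_2,v_3,v_4]

Hence C_0 ≅ Z^5, C_1 ≅ Z^9, C_2 ≅ Z^6.

Boundary ∂_1: C_1 → C_0 sends each edge [p,q] (with p < q) to q − p.
The 5×9 boundary matrix has rank 4 and Smith normal form diag(1,1,1,1).

Boundary ∂_2: C_2 → C_1 sends each 2-simplex [p,q,r] to [q,r] − [p,r] + [p,q]. For instance
  ∂[v_1,v_2,v_3] = [v_2,v_3] − [v_1,v_3] + [v_1,v_2],
  ∂[v_0,v_2,v_4] = [v_2,v_4] − [v_0,v_4] + [v_0,v_2].
This gives a 9×6 integer matrix of rank 5; reducing to Smith normal form yields diagonal entries (1,1,1,1,1).

From H_k ≅ ker(∂_k) / im(∂_{k+1}) we obtain:

  H_1: rank ker ∂_1 − rank ∂_2 = (9 − 4) − 5 = 0, and the invariant factors of ∂_2 are all 1, so H_1 = 0.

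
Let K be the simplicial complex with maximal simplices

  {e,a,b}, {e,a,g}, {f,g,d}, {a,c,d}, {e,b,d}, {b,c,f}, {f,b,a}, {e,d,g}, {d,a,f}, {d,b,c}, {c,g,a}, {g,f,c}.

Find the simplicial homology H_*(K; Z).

We work with the vertex ordering a < b < c < d < e < f < g. The simplices of K, each written with vertices in increasing order, are:

  0-simplices (7): a, b, c, d, e, f, g
  1-simplices (18): ab, ac, ad, ae, af, ag, bc, bd, be, bf, cd, cf, cg, de, df, dg, eg, fg
  2-simplices (12): abe, abf, acd, acg, adf, aeg, bcd, bcf, bde, cfg, deg, dfg

Hence C_0 ≅ Z^7, C_1 ≅ Z^18, C_2 ≅ Z^12.

∂_1: C_1 → C_0 maps an edge to its endpoints' difference, ∂[p,q] = q − p.
This gives a 7×18 integer matrix of rank 6; reducing to Smith normal form yields diagonal entries (1,1,1,1,1,1).

The boundary map ∂_2: C_2 → C_1 sends each 2-simplex [p,q,r] to [q,r] − [p,r] + [p,q]. For instance
  ∂cfg = fg − cg + cf,
  ∂dfg = fg − dg + df.
The resulting 18×12 matrix has rank 12, and its Smith normal form has invariant factors (1,1,1,1,1,1,1,1,1,1,1,2).

Now H_k = ker ∂_k / im ∂_{k+1}, so:

  H_0: rank C_0 − rank ∂_1 = 7 − 6 = 1, and the invariant factors of ∂_1 are all 1, so H_0 ≅ Z.
  H_1: rank ker ∂_1 − rank ∂_2 = (18 − 6) − 12 = 0, and ∂_2 has invariant factor 2 > 1, so H_1 ≅ Z/2Z.
  H_2: rank ker ∂_2 − rank ∂_3 = (12 − 12) − 0 = 0, and there is no ∂_3, so H_2 ≅ 0.

H_0 ≅ Z,  H_1 ≅ Z/2Z,  H_2 = 0.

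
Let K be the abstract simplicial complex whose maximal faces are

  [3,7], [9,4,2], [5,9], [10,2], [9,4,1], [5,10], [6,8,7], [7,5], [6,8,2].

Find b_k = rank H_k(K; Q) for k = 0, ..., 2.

b_0 = 1, b_1 = 2, b_2 = 0.

We work with the vertex ordering 1 < 2 < 3 < 4 < 5 < 6 < 7 < 8 < 9 < 10. The simplices of K, each written with vertices in increasing order, are:

  0-simplices (10): [1], [2], [3], [4], [5], [6], [7], [8], [9], [10]
  1-simplices (15): [1,4], [1,9], [2,4], [2,6], [2,8], [2,9], [2,10], [3,7], [4,9], [5,7], [5,9], [5,10], [6,7], [6,8], [7,8]
  2-simplices (4): [1,4,9], [2,4,9], [2,6,8], [6,7,8]

giving chain groups C_0 ≅ Z^10, C_1 ≅ Z^15, C_2 ≅ Z^4.

The boundary map ∂_1: C_1 → C_0 maps an edge to its endpoints' difference, ∂[p,q] = q − p.
The 10×15 boundary matrix has rank 9 and Smith normal form diag(1,1,1,1,1,1,1,1,1).

The boundary map ∂_2: C_2 → C_1 acts by ∂[p,q,r] = [q,r] − [p,r] + [p,q]. For instance
  ∂[1,4,9] = [4,9] − [1,9] + [1,4],
  ∂[6,7,8] = [7,8] − [6,8] + [6,7].
As a 15×4 matrix over Z this has rank 4, with invariant factors (1,1,1,1).

Computing H_k = (kernel of ∂_k) / (image of ∂_{k+1}):

  H_0: rank C_0 − rank ∂_1 = 10 − 9 = 1, and the invariant factors of ∂_1 are all 1, so H_0 = Z.
  H_1: rank ker ∂_1 − rank ∂_2 = (15 − 9) − 4 = 2, and the invariant factors of ∂_2 are all 1, so H_1 = Z^2.
  H_2: rank ker ∂_2 − rank ∂_3 = (4 − 4) − 0 = 0, and there is no ∂_3, so H_2 = 0.

Hence the Betti numbers are b_0 = 1, b_1 = 2, b_2 = 0.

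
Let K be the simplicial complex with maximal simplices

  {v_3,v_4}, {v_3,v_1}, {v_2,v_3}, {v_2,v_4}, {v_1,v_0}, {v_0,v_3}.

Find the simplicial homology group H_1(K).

Order the vertices as v_0 < v_1 < v_2 < v_3 < v_4. Listing each simplex with vertices in this order, K has dimension 1 with simplices:

  0-simplices (5): [v_0], [v_1], [v_2], [v_3], [v_4]
  1-simplices (6): [v_0,v_1], [v_0,v_3], [v_1,v_3], [v_2,v_3], [v_2,v_4], [v_3,v_4]

so the chain groups are C_0 ≅ Z^5, C_1 ≅ Z^6.

∂_1: C_1 → C_0 is given by ∂[p,q] = [q] − [p]. For instance
  ∂[v_2,v_4] = [v_4] − [v_2].
The 5×6 boundary matrix has rank 4 and Smith normal form diag(1,1,1,1).

From H_k ≅ ker(∂_k) / im(∂_{k+1}) we obtain:

  H_1: rank ker ∂_1 − rank ∂_2 = (6 − 4) − 0 = 2, and there is no ∂_2, so H_1 ≅ Z^2.

H_1 ≅ Z^2.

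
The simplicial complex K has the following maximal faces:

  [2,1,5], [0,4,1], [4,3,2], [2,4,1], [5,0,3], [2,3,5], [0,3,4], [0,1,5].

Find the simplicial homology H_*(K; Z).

H_0 = Z,  H_1 = 0,  H_2 = Z.

Take the total order 0 < 1 < 2 < 3 < 4 < 5 on the vertex set. Then K (dimension 2) consists of the simplices:

  0-simplices (6): [0], [1], [2], [3], [4], [5]
  1-simplices (12): [0,1], [0,3], [0,4], [0,5], [1,2], [1,4], [1,5], [2,3], [2,4], [2,5], [3,4], [3,5]
  2-simplices (8): [0,1,4], [0,1,5], [0,3,4], [0,3,5], [1,2,4], [1,2,5], [2,3,4], [2,3,5]

so the chain groups are C_0 ≅ Z^6, C_1 ≅ Z^12, C_2 ≅ Z^8.

∂_1: C_1 → C_0 sends each edge [p,q] (with p < q) to q − p. For instance
  ∂[1,5] = [5] − [1].
The 6×12 boundary matrix has rank 5 and Smith normal form diag(1,1,1,1,1).

Boundary ∂_2: C_2 → C_1 sends each 2-simplex [p,q,r] to [q,r] − [p,r] + [p,q]. For instance
  ∂[2,3,4] = [3,4] − [2,4] + [2,3],
  ∂[0,3,4] = [3,4] − [0,4] + [0,3].
As a 12×8 matrix over Z this has rank 7, with invariant factors (1,1,1,1,1,1,1).

From H_k ≅ ker(∂_k) / im(∂_{k+1}) we obtain:

  H_0: rank C_0 − rank ∂_1 = 6 − 5 = 1, and the invariant factors of ∂_1 are all 1, so H_0 = Z.
  H_1: rank ker ∂_1 − rank ∂_2 = (12 − 5) − 7 = 0, and the invariant factors of ∂_2 are all 1, so H_1 = 0.
  H_2: rank ker ∂_2 − rank ∂_3 = (8 − 7) − 0 = 1, and there is no ∂_3, so H_2 = Z.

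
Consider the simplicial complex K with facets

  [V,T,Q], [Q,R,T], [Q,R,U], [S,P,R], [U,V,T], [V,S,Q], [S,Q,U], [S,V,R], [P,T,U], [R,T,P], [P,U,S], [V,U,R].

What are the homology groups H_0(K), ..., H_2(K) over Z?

H_0 ≅ Z,  H_1 ≅ Z/2Z,  H_2 = 0.

Fix the vertex order P < Q < R < S < T < U < V and write every simplex with vertices in increasing order. Then dim K = 2 and the simplices of K are:

  0-simplices (7): P, Q, R, S, T, U, V
  1-simplices (18): PR, PS, PT, PU, QR, QS, QT, QU, QV, RS, RT, RU, RV, SU, SV, TU, TV, UV
  2-simplices (12): PRS, PRT, PSU, PTU, QRT, QRU, QSU, QSV, QTV, RSV, RUV, TUV

giving chain groups C_0 ≅ Z^7, C_1 ≅ Z^18, C_2 ≅ Z^12.

The boundary map ∂_1: C_1 → C_0 maps an edge to its endpoints' difference, ∂[p,q] = q − p.
The 7×18 boundary matrix has rank 6 and Smith normal form diag(1,1,1,1,1,1).

Boundary ∂_2: C_2 → C_1 acts by ∂[p,q,r] = [q,r] − [p,r] + [p,q]. For instance
  ∂QRT = RT − QT + QR,
  ∂PRT = RT − PT + PR.
This gives a 18×12 integer matrix of rank 12; reducing to Smith normal form yields diagonal entries (1,1,1,1,1,1,1,1,1,1,1,2).

Reading off H_k = ker ∂_k / im ∂_{k+1}:

  H_0: rank C_0 − rank ∂_1 = 7 − 6 = 1, and the invariant factors of ∂_1 are all 1, so H_0 = Z.
  H_1: rank ker ∂_1 − rank ∂_2 = (18 − 6) − 12 = 0, and ∂_2 has invariant factor 2 > 1, so H_1 = Z/2Z.
  H_2: rank ker ∂_2 − rank ∂_3 = (12 − 12) − 0 = 0, and there is no ∂_3, so H_2 = 0.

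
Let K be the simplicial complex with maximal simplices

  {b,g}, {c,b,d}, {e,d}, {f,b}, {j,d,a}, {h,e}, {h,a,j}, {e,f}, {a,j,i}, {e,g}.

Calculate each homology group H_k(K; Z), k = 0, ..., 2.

H_0 = Z,  H_1 = Z^3,  H_2 = 0.

Take the total order a < b < c < d < e < f < g < h < i < j on the vertex set. Then K (dimension 2) consists of the simplices:

  0-simplices (10): a, b, c, d, e, f, g, h, i, j
  1-simplices (16): ad, ah, ai, aj, bc, bd, bf, bg, cd, de, dj, ef, eg, eh, hj, ij
  2-simplices (4): adj, ahj, aij, bcd

so the chain groups are C_0 ≅ Z^10, C_1 ≅ Z^16, C_2 ≅ Z^4.

The boundary map ∂_1: C_1 → C_0 maps an edge to its endpoints' difference, ∂[p,q] = q − p. For instance
  ∂bd = d − b.
The resulting 10×16 matrix has rank 9, and its Smith normal form has invariant factors (1,1,1,1,1,1,1,1,1).

∂_2: C_2 → C_1 acts by ∂[p,q,r] = [q,r] − [p,r] + [p,q]. For instance
  ∂adj = dj − aj + ad,
  ∂bcd = cd − bd + bc.
This gives a 16×4 integer matrix of rank 4; reducing to Smith normal form yields diagonal entries (1,1,1,1).

Computing H_k = (kernel of ∂_k) / (image of ∂_{k+1}):

  H_0: rank C_0 − rank ∂_1 = 10 − 9 = 1, and the invariant factors of ∂_1 are all 1, so H_0 ≅ Z.
  H_1: rank ker ∂_1 − rank ∂_2 = (16 − 9) − 4 = 3, and the invariant factors of ∂_2 are all 1, so H_1 ≅ Z^3.
  H_2: rank ker ∂_2 − rank ∂_3 = (4 − 4) − 0 = 0, and there is no ∂_3, so H_2 ≅ 0.

As a check, the Euler characteristic is 10 − 16 + 4 = -2, which agrees with 1 − 3 + 0 = -2.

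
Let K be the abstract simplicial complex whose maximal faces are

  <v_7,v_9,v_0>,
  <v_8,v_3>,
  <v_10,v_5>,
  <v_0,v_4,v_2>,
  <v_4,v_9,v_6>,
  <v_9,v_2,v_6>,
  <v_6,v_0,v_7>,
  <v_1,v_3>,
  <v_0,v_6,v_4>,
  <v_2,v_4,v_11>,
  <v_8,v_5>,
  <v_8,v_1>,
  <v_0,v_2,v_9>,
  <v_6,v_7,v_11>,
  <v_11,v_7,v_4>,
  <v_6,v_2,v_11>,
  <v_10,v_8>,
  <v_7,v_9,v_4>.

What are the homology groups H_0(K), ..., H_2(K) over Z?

We work with the vertex ordering v_0 < v_1 < v_2 < v_3 < v_4 < v_5 < v_6 < v_7 < v_8 < v_9 < v_10 < v_11. The simplices of K, each written with vertices in increasing order, are:

  0-simplices (12): [v_0], [v_1], [v_2], [v_3], [v_4], [v_5], [v_6], [v_7], [v_8], [v_9], [v_10], [v_11]
  1-simplices (24): (24 of them)
  2-simplices (12): (12 of them)

Hence C_0 ≅ Z^12, C_1 ≅ Z^24, C_2 ≅ Z^12.

The boundary map ∂_1: C_1 → C_0 is given by ∂[p,q] = [q] − [p].
The resulting 12×24 matrix has rank 10, and its Smith normal form has invariant factors (1,1,1,1,1,1,1,1,1,1).

∂_2: C_2 → C_1 sends each 2-simplex [p,q,r] to [q,r] − [p,r] + [p,q]. For instance
  ∂[v_2,v_6,v_9] = [v_6,v_9] − [v_2,v_9] + [v_2,v_6],
  ∂[v_6,v_7,v_11] = [v_7,v_11] − [v_6,v_11] + [v_6,v_7].
As a 24×12 matrix over Z this has rank 12, with invariant factors (1,1,1,1,1,1,1,1,1,1,1,2).

Now H_k = ker ∂_k / im ∂_{k+1}, so:

  H_0: rank C_0 − rank ∂_1 = 12 − 10 = 2, and the invariant factors of ∂_1 are all 1, so H_0 ≅ Z^2.
  H_1: rank ker ∂_1 − rank ∂_2 = (24 − 10) − 12 = 2, and ∂_2 has invariant factor 2 > 1, so H_1 ≅ Z^2 ⊕ Z/2.
  H_2: rank ker ∂_2 − rank ∂_3 = (12 − 12) − 0 = 0, and there is no ∂_3, so H_2 ≅ 0.

H_0 ≅ Z^2,  H_1 ≅ Z^2 ⊕ Z/2,  H_2 = 0.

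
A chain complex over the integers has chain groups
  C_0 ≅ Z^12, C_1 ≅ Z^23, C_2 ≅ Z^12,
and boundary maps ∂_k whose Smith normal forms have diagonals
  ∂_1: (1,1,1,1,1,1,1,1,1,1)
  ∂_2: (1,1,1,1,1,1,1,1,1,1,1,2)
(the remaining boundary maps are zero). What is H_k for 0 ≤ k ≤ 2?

H_0: b_0 = 12 − 0 − 10 = 2; torsion from ∂_1 factors > 1: none. So H_0 = Z^2.
H_1: b_1 = 23 − 10 − 12 = 1; torsion from ∂_2 factors > 1: [2]. So H_1 = Z ⊕ Z_2.
H_2: b_2 = 12 − 12 − 0 = 0; torsion from ∂_3 factors > 1: none. So H_2 = 0.

H_0 = Z^2,  H_1 = Z ⊕ Z_2,  H_2 = 0.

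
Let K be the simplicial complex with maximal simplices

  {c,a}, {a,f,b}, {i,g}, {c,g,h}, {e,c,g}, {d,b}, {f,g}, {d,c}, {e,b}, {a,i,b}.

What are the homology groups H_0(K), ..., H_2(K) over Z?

K has 9 vertices, 16 edges, 4 triangles.
rank ∂_0 = 0, rank ∂_1 = 8 ⇒ b_0 = 9 − 0 − 8 = 1; all invariant factors of ∂_1 are 1 so no torsion. So H_0 = Z.
rank ∂_1 = 8, rank ∂_2 = 4 ⇒ b_1 = 16 − 8 − 4 = 4; all invariant factors of ∂_2 are 1 so no torsion. So H_1 = Z^4.
rank ∂_2 = 4, rank ∂_3 = 0 ⇒ b_2 = 4 − 4 − 0 = 0. So H_2 = 0.

H_0 = Z,  H_1 = Z^4,  H_2 = 0.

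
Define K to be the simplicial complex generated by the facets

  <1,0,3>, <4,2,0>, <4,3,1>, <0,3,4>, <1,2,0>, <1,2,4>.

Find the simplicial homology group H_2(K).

Take the total order 0 < 1 < 2 < 3 < 4 on the vertex set. Then K (dimension 2) consists of the simplices:

  0-simplices (5): [0], [1], [2], [3], [4]
  1-simplices (9): [0,1], [0,2], [0,3], [0,4], [1,2], [1,3], [1,4], [2,4], [3,4]
  2-simplices (6): [0,1,2], [0,1,3], [0,2,4], [0,3,4], [1,2,4], [1,3,4]

giving chain groups C_0 ≅ Z^5, C_1 ≅ Z^9, C_2 ≅ Z^6.

Boundary ∂_1: C_1 → C_0 is given by ∂[p,q] = [q] − [p].
The resulting 5×9 matrix has rank 4, and its Smith normal form has invariant factors (1,1,1,1).

Boundary ∂_2: C_2 → C_1 sends each 2-simplex [p,q,r] to [q,r] − [p,r] + [p,q]. For instance
  ∂[1,2,4] = [2,4] − [1,4] + [1,2],
  ∂[1,3,4] = [3,4] − [1,4] + [1,3].
This gives a 9×6 integer matrix of rank 5; reducing to Smith normal form yields diagonal entries (1,1,1,1,1).

Reading off H_k = ker ∂_k / im ∂_{k+1}:

  H_2: rank ker ∂_2 − rank ∂_3 = (6 − 5) − 0 = 1, and there is no ∂_3, so H_2 ≅ Z.

H_2 ≅ Z.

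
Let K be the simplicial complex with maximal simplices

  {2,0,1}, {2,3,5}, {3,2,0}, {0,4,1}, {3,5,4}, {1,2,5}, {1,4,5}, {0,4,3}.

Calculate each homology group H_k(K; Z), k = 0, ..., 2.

We work with the vertex ordering 0 < 1 < 2 < 3 < 4 < 5. The simplices of K, each written with vertices in increasing order, are:

  0-simplices (6): [0], [1], [2], [3], [4], [5]
  1-simplices (12): [0,1], [0,2], [0,3], [0,4], [1,2], [1,4], [1,5], [2,3], [2,5], [3,4], [3,5], [4,5]
  2-simplices (8): [0,1,2], [0,1,4], [0,2,3], [0,3,4], [1,2,5], [1,4,5], [2,3,5], [3,4,5]

giving chain groups C_0 ≅ Z^6, C_1 ≅ Z^12, C_2 ≅ Z^8.

∂_1: C_1 → C_0 is given by ∂[p,q] = [q] − [p]. For instance
  ∂[0,1] = [1] − [0].
The resulting 6×12 matrix has rank 5, and its Smith normal form has invariant factors (1,1,1,1,1).

Boundary ∂_2: C_2 → C_1 maps a triangle to the signed sum of its edges. For instance
  ∂[0,1,4] = [1,4] − [0,4] + [0,1],
  ∂[1,4,5] = [4,5] − [1,5] + [1,4].
As a 12×8 matrix over Z this has rank 7, with invariant factors (1,1,1,1,1,1,1).

Now H_k = ker ∂_k / im ∂_{k+1}, so:

  H_0: rank C_0 − rank ∂_1 = 6 − 5 = 1, and the invariant factors of ∂_1 are all 1, so H_0 ≅ Z.
  H_1: rank ker ∂_1 − rank ∂_2 = (12 − 5) − 7 = 0, and the invariant factors of ∂_2 are all 1, so H_1 ≅ 0.
  H_2: rank ker ∂_2 − rank ∂_3 = (8 − 7) − 0 = 1, and there is no ∂_3, so H_2 ≅ Z.

H_0 = Z,  H_1 = 0,  H_2 = Z.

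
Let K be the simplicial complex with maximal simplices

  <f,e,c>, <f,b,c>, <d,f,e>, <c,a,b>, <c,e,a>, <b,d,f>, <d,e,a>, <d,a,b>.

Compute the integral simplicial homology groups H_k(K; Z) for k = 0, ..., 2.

Fix the vertex order a < b < c < d < e < f and write every simplex with vertices in increasing order. Then dim K = 2 and the simplices of K are:

  0-simplices (6): a, b, c, d, e, f
  1-simplices (12): ab, ac, ad, ae, bc, bd, bf, ce, cf, de, df, ef
  2-simplices (8): abc, abd, ace, ade, bcf, bdf, cef, def

so the chain groups are C_0 ≅ Z^6, C_1 ≅ Z^12, C_2 ≅ Z^8.

The boundary map ∂_1: C_1 → C_0 is given by ∂[p,q] = [q] − [p]. For instance
  ∂ad = d − a.
As a 6×12 matrix over Z this has rank 5, with invariant factors (1,1,1,1,1).

The boundary map ∂_2: C_2 → C_1 acts by ∂[p,q,r] = [q,r] − [p,r] + [p,q]. For instance
  ∂bdf = df − bf + bd,
  ∂ace = ce − ae + ac.
This gives a 12×8 integer matrix of rank 7; reducing to Smith normal form yields diagonal entries (1,1,1,1,1,1,1).

Reading off H_k = ker ∂_k / im ∂_{k+1}:

  H_0: rank C_0 − rank ∂_1 = 6 − 5 = 1, and the invariant factors of ∂_1 are all 1, so H_0 ≅ Z.
  H_1: rank ker ∂_1 − rank ∂_2 = (12 − 5) − 7 = 0, and the invariant factors of ∂_2 are all 1, so H_1 ≅ 0.
  H_2: rank ker ∂_2 − rank ∂_3 = (8 − 7) − 0 = 1, and there is no ∂_3, so H_2 ≅ Z.

H_0 ≅ Z,  H_1 = 0,  H_2 ≅ Z.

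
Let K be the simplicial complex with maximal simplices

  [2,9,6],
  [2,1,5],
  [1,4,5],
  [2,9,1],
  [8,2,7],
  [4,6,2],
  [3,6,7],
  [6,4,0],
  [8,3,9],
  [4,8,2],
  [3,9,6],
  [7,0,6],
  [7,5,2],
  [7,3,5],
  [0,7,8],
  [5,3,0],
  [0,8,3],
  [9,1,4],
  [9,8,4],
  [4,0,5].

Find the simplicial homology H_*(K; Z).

Fix the vertex order 0 < 1 < 2 < 3 < 4 < 5 < 6 < 7 < 8 < 9 and write every simplex with vertices in increasing order. Then dim K = 2 and the simplices of K are:

  0-simplices (10): [0], [1], [2], [3], [4], [5], [6], [7], [8], [9]
  1-simplices (30): (30 of them)
  2-simplices (20): (20 of them)

giving chain groups C_0 ≅ Z^10, C_1 ≅ Z^30, C_2 ≅ Z^20.

Boundary ∂_1: C_1 → C_0 sends each edge [p,q] (with p < q) to q − p. For instance
  ∂[4,6] = [6] − [4].
As a 10×30 matrix over Z this has rank 9, with invariant factors (1,1,1,1,1,1,1,1,1).

The boundary map ∂_2: C_2 → C_1 sends each 2-simplex [p,q,r] to [q,r] − [p,r] + [p,q]. For instance
  ∂[1,4,5] = [4,5] − [1,5] + [1,4],
  ∂[3,6,9] = [6,9] − [3,9] + [3,6].
As a 30×20 matrix over Z this has rank 20, with invariant factors (1,1,1,1,1,1,1,1,1,1,1,1,1,1,1,1,1,1,1,2).

Reading off H_k = ker ∂_k / im ∂_{k+1}:

  H_0: rank C_0 − rank ∂_1 = 10 − 9 = 1, and the invariant factors of ∂_1 are all 1, so H_0 ≅ Z.
  H_1: rank ker ∂_1 − rank ∂_2 = (30 − 9) − 20 = 1, and ∂_2 has invariant factor 2 > 1, so H_1 ≅ Z ⊕ Z/2Z.
  H_2: rank ker ∂_2 − rank ∂_3 = (20 − 20) − 0 = 0, and there is no ∂_3, so H_2 ≅ 0.

As a check, the Euler characteristic is 10 − 30 + 20 = 0, which agrees with 1 − 1 + 0 = 0.

H_0 ≅ Z,  H_1 ≅ Z ⊕ Z/2Z,  H_2 = 0.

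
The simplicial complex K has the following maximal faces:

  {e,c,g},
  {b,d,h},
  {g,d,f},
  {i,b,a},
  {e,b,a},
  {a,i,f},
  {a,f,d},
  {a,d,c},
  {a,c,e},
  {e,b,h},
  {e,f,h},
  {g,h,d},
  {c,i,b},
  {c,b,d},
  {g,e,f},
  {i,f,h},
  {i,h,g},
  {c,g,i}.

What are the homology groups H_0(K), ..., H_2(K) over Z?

H_0 = Z,  H_1 = Z ⊕ Z/2Z,  H_2 = 0.

Fix the vertex order a < b < c < d < e < f < g < h < i and write every simplex with vertices in increasing order. Then dim K = 2 and the simplices of K are:

  0-simplices (9): a, b, c, d, e, f, g, h, i
  1-simplices (27): ab, ac, ad, ae, af, ai, bc, bd, be, bh, bi, cd, ce, cg, ci, df, dg, dh, ef, eg, eh, fg, fh, fi, gh, gi, hi
  2-simplices (18): abe, abi, acd, ace, adf, afi, bcd, bci, bdh, beh, ceg, cgi, dfg, dgh, efg, efh, fhi, ghi

Hence C_0 ≅ Z^9, C_1 ≅ Z^27, C_2 ≅ Z^18.

∂_1: C_1 → C_0 maps an edge to its endpoints' difference, ∂[p,q] = q − p. For instance
  ∂ac = c − a.
As a 9×27 matrix over Z this has rank 8, with invariant factors (1,1,1,1,1,1,1,1).

∂_2: C_2 → C_1 sends each 2-simplex [p,q,r] to [q,r] − [p,r] + [p,q]. For instance
  ∂beh = eh − bh + be,
  ∂adf = df − af + ad.
This gives a 27×18 integer matrix of rank 18; reducing to Smith normal form yields diagonal entries (1,1,1,1,1,1,1,1,1,1,1,1,1,1,1,1,1,2).

Computing H_k = (kernel of ∂_k) / (image of ∂_{k+1}):

  H_0: rank C_0 − rank ∂_1 = 9 − 8 = 1, and the invariant factors of ∂_1 are all 1, so H_0 = Z.
  H_1: rank ker ∂_1 − rank ∂_2 = (27 − 8) − 18 = 1, and ∂_2 has invariant factor 2 > 1, so H_1 = Z ⊕ Z/2Z.
  H_2: rank ker ∂_2 − rank ∂_3 = (18 − 18) − 0 = 0, and there is no ∂_3, so H_2 = 0.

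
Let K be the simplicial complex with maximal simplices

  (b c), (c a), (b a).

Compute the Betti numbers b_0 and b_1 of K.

b_0 = 1, b_1 = 1.

We work with the vertex ordering a < b < c. The simplices of K, each written with vertices in increasing order, are:

  0-simplices (3): a, b, c
  1-simplices (3): ab, ac, bc

giving chain groups C_0 ≅ Z^3, C_1 ≅ Z^3.

Boundary ∂_1: C_1 → C_0 sends each edge [p,q] (with p < q) to q − p. For instance
  ∂ac = c − a.
As a 3×3 matrix over Z this has rank 2, with invariant factors (1,1).

Computing H_k = (kernel of ∂_k) / (image of ∂_{k+1}):

  H_0: rank C_0 − rank ∂_1 = 3 − 2 = 1, and the invariant factors of ∂_1 are all 1, so H_0 = Z.
  H_1: rank ker ∂_1 − rank ∂_2 = (3 − 2) − 0 = 1, and there is no ∂_2, so H_1 = Z.

Hence the Betti numbers are b_0 = 1, b_1 = 1.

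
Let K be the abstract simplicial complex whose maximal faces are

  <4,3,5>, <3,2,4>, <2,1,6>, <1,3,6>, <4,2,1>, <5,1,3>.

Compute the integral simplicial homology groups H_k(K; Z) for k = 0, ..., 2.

H_0 = Z,  H_1 = Z,  H_2 = 0.

K has 6 vertices, 12 edges, 6 triangles.
rank ∂_0 = 0, rank ∂_1 = 5 ⇒ b_0 = 6 − 0 − 5 = 1; all invariant factors of ∂_1 are 1 so no torsion. So H_0 = Z.
rank ∂_1 = 5, rank ∂_2 = 6 ⇒ b_1 = 12 − 5 − 6 = 1; all invariant factors of ∂_2 are 1 so no torsion. So H_1 = Z.
rank ∂_2 = 6, rank ∂_3 = 0 ⇒ b_2 = 6 − 6 − 0 = 0. So H_2 = 0.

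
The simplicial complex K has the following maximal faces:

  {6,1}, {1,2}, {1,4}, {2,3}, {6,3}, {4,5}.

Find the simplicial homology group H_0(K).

Fix the vertex order 1 < 2 < 3 < 4 < 5 < 6 and write every simplex with vertices in increasing order. Then dim K = 1 and the simplices of K are:

  0-simplices (6): [1], [2], [3], [4], [5], [6]
  1-simplices (6): [1,2], [1,4], [1,6], [2,3], [3,6], [4,5]

giving chain groups C_0 ≅ Z^6, C_1 ≅ Z^6.

Boundary ∂_1: C_1 → C_0 maps an edge to its endpoints' difference, ∂[p,q] = q − p. For instance
  ∂[2,3] = [3] − [2].
As a 6×6 matrix over Z this has rank 5, with invariant factors (1,1,1,1,1).

Reading off H_k = ker ∂_k / im ∂_{k+1}:

  H_0: rank C_0 − rank ∂_1 = 6 − 5 = 1, and the invariant factors of ∂_1 are all 1, so H_0 ≅ Z.

H_0 = Z.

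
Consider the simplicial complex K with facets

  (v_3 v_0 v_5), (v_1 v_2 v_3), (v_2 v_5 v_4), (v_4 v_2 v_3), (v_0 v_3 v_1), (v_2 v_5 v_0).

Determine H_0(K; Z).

H_0 = Z.

We work with the vertex ordering v_0 < v_1 < v_2 < v_3 < v_4 < v_5. The simplices of K, each written with vertices in increasing order, are:

  0-simplices (6): [v_0], [v_1], [v_2], [v_3], [v_4], [v_5]
  1-simplices (12): [v_0,v_1], [v_0,v_2], [v_0,v_3], [v_0,v_5], [v_1,v_2], [v_1,v_3], [v_2,v_3], [v_2,v_4], [v_2,v_5], [v_3,v_4], [v_3,v_5], [v_4,v_5]
  2-simplices (6): [v_0,v_1,v_3], [v_0,v_2,v_5], [v_0,v_3,v_5], [v_1,v_2,v_3], [v_2,v_3,v_4], [v_2,v_4,v_5]

Hence C_0 ≅ Z^6, C_1 ≅ Z^12, C_2 ≅ Z^6.

The boundary map ∂_1: C_1 → C_0 maps an edge to its endpoints' difference, ∂[p,q] = q − p. For instance
  ∂[v_2,v_4] = [v_4] − [v_2].
As a 6×12 matrix over Z this has rank 5, with invariant factors (1,1,1,1,1).

The boundary map ∂_2: C_2 → C_1 maps a triangle to the signed sum of its edges. For instance
  ∂[v_0,v_1,v_3] = [v_1,v_3] − [v_0,v_3] + [v_0,v_1],
  ∂[v_2,v_4,v_5] = [v_4,v_5] − [v_2,v_5] + [v_2,v_4].
The 12×6 boundary matrix has rank 6 and Smith normal form diag(1,1,1,1,1,1).

Reading off H_k = ker ∂_k / im ∂_{k+1}:

  H_0: rank C_0 − rank ∂_1 = 6 − 5 = 1, and the invariant factors of ∂_1 are all 1, so H_0 ≅ Z.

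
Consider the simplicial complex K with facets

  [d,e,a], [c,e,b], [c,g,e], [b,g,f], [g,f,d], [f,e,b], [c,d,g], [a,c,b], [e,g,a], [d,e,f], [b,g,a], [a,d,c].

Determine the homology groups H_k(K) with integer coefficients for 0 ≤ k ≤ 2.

Fix the vertex order a < b < c < d < e < f < g and write every simplex with vertices in increasing order. Then dim K = 2 and the simplices of K are:

  0-simplices (7): a, b, c, d, e, f, g
  1-simplices (18): ab, ac, ad, ae, ag, bc, be, bf, bg, cd, ce, cg, de, df, dg, ef, eg, fg
  2-simplices (12): abc, abg, acd, ade, aeg, bce, bef, bfg, cdg, ceg, def, dfg

so the chain groups are C_0 ≅ Z^7, C_1 ≅ Z^18, C_2 ≅ Z^12.

The boundary map ∂_1: C_1 → C_0 maps an edge to its endpoints' difference, ∂[p,q] = q − p. For instance
  ∂dg = g − d.
The 7×18 boundary matrix has rank 6 and Smith normal form diag(1,1,1,1,1,1).

Boundary ∂_2: C_2 → C_1 acts by ∂[p,q,r] = [q,r] − [p,r] + [p,q]. For instance
  ∂cdg = dg − cg + cd,
  ∂bef = ef − bf + be.
The 18×12 boundary matrix has rank 12 and Smith normal form diag(1,1,1,1,1,1,1,1,1,1,1,2).

Now H_k = ker ∂_k / im ∂_{k+1}, so:

  H_0: rank C_0 − rank ∂_1 = 7 − 6 = 1, and the invariant factors of ∂_1 are all 1, so H_0 = Z.
  H_1: rank ker ∂_1 − rank ∂_2 = (18 − 6) − 12 = 0, and ∂_2 has invariant factor 2 > 1, so H_1 = Z_2.
  H_2: rank ker ∂_2 − rank ∂_3 = (12 − 12) − 0 = 0, and there is no ∂_3, so H_2 = 0.

As a check, the Euler characteristic is 7 − 18 + 12 = 1, which agrees with 1 − 0 + 0 = 1.
(K is a triangulation of the real projective plane RP^2.)

H_0 ≅ Z,  H_1 ≅ Z_2,  H_2 = 0.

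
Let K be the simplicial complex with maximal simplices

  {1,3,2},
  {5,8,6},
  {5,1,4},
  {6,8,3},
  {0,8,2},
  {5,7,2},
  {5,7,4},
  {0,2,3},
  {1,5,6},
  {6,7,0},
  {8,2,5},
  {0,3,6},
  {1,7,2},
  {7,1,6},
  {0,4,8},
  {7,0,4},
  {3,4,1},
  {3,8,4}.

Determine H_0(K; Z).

H_0 = Z.

Fix the vertex order 0 < 1 < 2 < 3 < 4 < 5 < 6 < 7 < 8 and write every simplex with vertices in increasing order. Then dim K = 2 and the simplices of K are:

  0-simplices (9): [0], [1], [2], [3], [4], [5], [6], [7], [8]
  1-simplices (27): (27 of them)
  2-simplices (18): [0,2,3], [0,2,8], [0,3,6], [0,4,7], [0,4,8], [0,6,7], [1,2,3], [1,2,7], [1,3,4], [1,4,5], [1,5,6], [1,6,7], [2,5,7], [2,5,8], [3,4,8], [3,6,8], [4,5,7], [5,6,8]

giving chain groups C_0 ≅ Z^9, C_1 ≅ Z^27, C_2 ≅ Z^18.

The boundary map ∂_1: C_1 → C_0 maps an edge to its endpoints' difference, ∂[p,q] = q − p.
The resulting 9×27 matrix has rank 8, and its Smith normal form has invariant factors (1,1,1,1,1,1,1,1).

The boundary map ∂_2: C_2 → C_1 sends each 2-simplex [p,q,r] to [q,r] − [p,r] + [p,q]. For instance
  ∂[0,2,3] = [2,3] − [0,3] + [0,2],
  ∂[1,3,4] = [3,4] − [1,4] + [1,3].
As a 27×18 matrix over Z this has rank 18, with invariant factors (1,1,1,1,1,1,1,1,1,1,1,1,1,1,1,1,1,2).

Computing H_k = (kernel of ∂_k) / (image of ∂_{k+1}):

  H_0: rank C_0 − rank ∂_1 = 9 − 8 = 1, and the invariant factors of ∂_1 are all 1, so H_0 = Z.

(K is a triangulation of the Klein bottle.)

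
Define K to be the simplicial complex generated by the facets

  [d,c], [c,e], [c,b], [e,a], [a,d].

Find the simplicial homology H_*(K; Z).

Take the total order a < b < c < d < e on the vertex set. Then K (dimension 1) consists of the simplices:

  0-simplices (5): a, b, c, d, e
  1-simplices (5): ad, ae, bc, cd, ce

giving chain groups C_0 ≅ Z^5, C_1 ≅ Z^5.

∂_1: C_1 → C_0 sends each edge [p,q] (with p < q) to q − p.
The resulting 5×5 matrix has rank 4, and its Smith normal form has invariant factors (1,1,1,1).

Reading off H_k = ker ∂_k / im ∂_{k+1}:

  H_0: rank C_0 − rank ∂_1 = 5 − 4 = 1, and the invariant factors of ∂_1 are all 1, so H_0 = Z.
  H_1: rank ker ∂_1 − rank ∂_2 = (5 − 4) − 0 = 1, and there is no ∂_2, so H_1 = Z.

H_0 ≅ Z,  H_1 ≅ Z.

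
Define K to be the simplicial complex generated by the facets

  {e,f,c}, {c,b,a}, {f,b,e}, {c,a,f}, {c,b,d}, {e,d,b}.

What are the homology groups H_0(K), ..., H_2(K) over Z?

H_0 = Z,  H_1 = Z,  H_2 = 0.

Fix the vertex order a < b < c < d < e < f and write every simplex with vertices in increasing order. Then dim K = 2 and the simplices of K are:

  0-simplices (6): a, b, c, d, e, f
  1-simplices (12): ab, ac, af, bc, bd, be, bf, cd, ce, cf, de, ef
  2-simplices (6): abc, acf, bcd, bde, bef, cef

Hence C_0 ≅ Z^6, C_1 ≅ Z^12, C_2 ≅ Z^6.

The boundary map ∂_1: C_1 → C_0 is given by ∂[p,q] = [q] − [p]. For instance
  ∂ac = c − a.
The 6×12 boundary matrix has rank 5 and Smith normal form diag(1,1,1,1,1).

Boundary ∂_2: C_2 → C_1 maps a triangle to the signed sum of its edges. For instance
  ∂acf = cf − af + ac,
  ∂cef = ef − cf + ce.
The resulting 12×6 matrix has rank 6, and its Smith normal form has invariant factors (1,1,1,1,1,1).

From H_k ≅ ker(∂_k) / im(∂_{k+1}) we obtain:

  H_0: rank C_0 − rank ∂_1 = 6 − 5 = 1, and the invariant factors of ∂_1 are all 1, so H_0 = Z.
  H_1: rank ker ∂_1 − rank ∂_2 = (12 − 5) − 6 = 1, and the invariant factors of ∂_2 are all 1, so H_1 = Z.
  H_2: rank ker ∂_2 − rank ∂_3 = (6 − 6) − 0 = 0, and there is no ∂_3, so H_2 = 0.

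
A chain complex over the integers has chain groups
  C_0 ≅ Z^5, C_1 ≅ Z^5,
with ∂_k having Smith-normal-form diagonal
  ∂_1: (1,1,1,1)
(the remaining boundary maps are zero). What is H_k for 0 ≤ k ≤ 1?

H_0: b_0 = 5 − 0 − 4 = 1; torsion from ∂_1 factors > 1: none. So H_0 ≅ Z.
H_1: b_1 = 5 − 4 − 0 = 1; torsion from ∂_2 factors > 1: none. So H_1 ≅ Z.

H_0 ≅ Z,  H_1 ≅ Z.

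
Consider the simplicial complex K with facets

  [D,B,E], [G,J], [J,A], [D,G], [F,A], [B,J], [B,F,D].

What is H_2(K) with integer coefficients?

We work with the vertex ordering A < B < D < E < F < G < J. The simplices of K, each written with vertices in increasing order, are:

  0-simplices (7): A, B, D, E, F, G, J
  1-simplices (10): AF, AJ, BD, BE, BF, BJ, DE, DF, DG, GJ
  2-simplices (2): BDE, BDF

Hence C_0 ≅ Z^7, C_1 ≅ Z^10, C_2 ≅ Z^2.

∂_1: C_1 → C_0 is given by ∂[p,q] = [q] − [p]. For instance
  ∂DG = G − D.
As a 7×10 matrix over Z this has rank 6, with invariant factors (1,1,1,1,1,1).

The boundary map ∂_2: C_2 → C_1 maps a triangle to the signed sum of its edges. For instance
  ∂BDE = DE − BE + BD,
  ∂BDF = DF − BF + BD.
This gives a 10×2 integer matrix of rank 2; reducing to Smith normal form yields diagonal entries (1,1).

Reading off H_k = ker ∂_k / im ∂_{k+1}:

  H_2: rank ker ∂_2 − rank ∂_3 = (2 − 2) − 0 = 0, and there is no ∂_3, so H_2 ≅ 0.

H_2 = 0.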